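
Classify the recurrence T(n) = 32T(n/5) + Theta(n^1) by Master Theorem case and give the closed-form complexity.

Master Theorem for T(n) = 32T(n/5) + O(n^1):

a = 32, b = 5, c = 1
log_b(a) = log_5(32) = 2.1534

Case 1: c = 1 < log_5(32) = 2.1534
T(n) = O(n^(log_5 32))

For T(n) = 32T(n/5) + O(n^1): log_5(32) = 2.1534. This is Case 1 of the Master Theorem (c < log_b(a), work dominated by leaves), giving O(n^(log_5 32)).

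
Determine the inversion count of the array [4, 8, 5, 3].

Finding inversions in [4, 8, 5, 3]:

(0, 3): arr[0]=4 > arr[3]=3
(1, 2): arr[1]=8 > arr[2]=5
(1, 3): arr[1]=8 > arr[3]=3
(2, 3): arr[2]=5 > arr[3]=3

Total inversions: 4

The array has 4 inversion(s): (0,3), (1,2), (1,3), (2,3). Each pair (i,j) satisfies i < j and arr[i] > arr[j].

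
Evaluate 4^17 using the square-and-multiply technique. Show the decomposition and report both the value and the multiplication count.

Computing 4^17 by squaring (build up from 4^1; each line after the first costs one multiplication):

4^1 = 4
4^2 = (4^1)^2 = 4^2 = 16
4^4 = (4^2)^2 = 16^2 = 256
4^8 = (4^4)^2 = 256^2 = 65536
4^16 = (4^8)^2 = 65536^2 = 4294967296
4^17 = 4 * 4^16 = 4 * 4294967296 = 17179869184

Result: 17179869184
Multiplications needed: 5 (5 lines after 4^1)

4^17 = 17179869184. Using exponentiation by squaring, this requires 5 multiplications. The key idea: if the exponent is even, square the half-power; if odd, multiply by the base once.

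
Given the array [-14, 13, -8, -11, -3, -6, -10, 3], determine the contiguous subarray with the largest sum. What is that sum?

Using Kadane's algorithm on [-14, 13, -8, -11, -3, -6, -10, 3]:

Scanning through the array:
Position 1 (value 13): max_ending_here = 13, max_so_far = 13
Position 2 (value -8): max_ending_here = 5, max_so_far = 13
Position 3 (value -11): max_ending_here = -6, max_so_far = 13
Position 4 (value -3): max_ending_here = -3, max_so_far = 13
Position 5 (value -6): max_ending_here = -6, max_so_far = 13
Position 6 (value -10): max_ending_here = -10, max_so_far = 13
Position 7 (value 3): max_ending_here = 3, max_so_far = 13

Maximum subarray: [13]
Maximum sum: 13

The maximum subarray is [13] with sum 13. This subarray runs from index 1 to index 1.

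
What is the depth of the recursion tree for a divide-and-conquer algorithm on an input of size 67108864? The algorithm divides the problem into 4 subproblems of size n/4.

For divide and conquer with division factor 4:

Problem sizes at each level:
Level 0: 67108864
Level 1: 16777216
Level 2: 4194304
Level 3: 1048576
Level 4: 262144
Level 5: 65536
Level 6: 16384
Level 7: 4096
Level 8: 1024
Level 9: 256
Level 10: 64
Level 11: 16
Level 12: 4
Level 13: 1

The root is level 0 and the size-1 base case is level 13 (the tree spans levels 0 through 13, i.e. 14 levels counting the root), so the depth is the number of divisions: log_4(67108864) = 13

The recursion tree depth is log_4(67108864) = 13. At each level, the problem size is divided by 4, so it takes 13 divisions to reduce to a base case of size 1. The algorithm makes 4 recursive calls at each level.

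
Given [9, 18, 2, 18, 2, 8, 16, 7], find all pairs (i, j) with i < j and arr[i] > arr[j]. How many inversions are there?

Finding inversions in [9, 18, 2, 18, 2, 8, 16, 7]:

(0, 2): arr[0]=9 > arr[2]=2
(0, 4): arr[0]=9 > arr[4]=2
(0, 5): arr[0]=9 > arr[5]=8
(0, 7): arr[0]=9 > arr[7]=7
(1, 2): arr[1]=18 > arr[2]=2
(1, 4): arr[1]=18 > arr[4]=2
(1, 5): arr[1]=18 > arr[5]=8
(1, 6): arr[1]=18 > arr[6]=16
(1, 7): arr[1]=18 > arr[7]=7
(3, 4): arr[3]=18 > arr[4]=2
(3, 5): arr[3]=18 > arr[5]=8
(3, 6): arr[3]=18 > arr[6]=16
(3, 7): arr[3]=18 > arr[7]=7
(5, 7): arr[5]=8 > arr[7]=7
(6, 7): arr[6]=16 > arr[7]=7

Total inversions: 15

The array has 15 inversion(s): (0,2), (0,4), (0,5), (0,7), (1,2), (1,4), (1,5), (1,6), (1,7), (3,4), (3,5), (3,6), (3,7), (5,7), (6,7). Each pair (i,j) satisfies i < j and arr[i] > arr[j].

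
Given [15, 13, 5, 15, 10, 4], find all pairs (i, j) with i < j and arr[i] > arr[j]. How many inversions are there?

Finding inversions in [15, 13, 5, 15, 10, 4]:

(0, 1): arr[0]=15 > arr[1]=13
(0, 2): arr[0]=15 > arr[2]=5
(0, 4): arr[0]=15 > arr[4]=10
(0, 5): arr[0]=15 > arr[5]=4
(1, 2): arr[1]=13 > arr[2]=5
(1, 4): arr[1]=13 > arr[4]=10
(1, 5): arr[1]=13 > arr[5]=4
(2, 5): arr[2]=5 > arr[5]=4
(3, 4): arr[3]=15 > arr[4]=10
(3, 5): arr[3]=15 > arr[5]=4
(4, 5): arr[4]=10 > arr[5]=4

Total inversions: 11

The array has 11 inversion(s): (0,1), (0,2), (0,4), (0,5), (1,2), (1,4), (1,5), (2,5), (3,4), (3,5), (4,5). Each pair (i,j) satisfies i < j and arr[i] > arr[j].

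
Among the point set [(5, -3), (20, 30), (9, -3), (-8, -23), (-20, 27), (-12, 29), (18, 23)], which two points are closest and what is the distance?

Computing all pairwise distances among 7 points:

d((5, -3), (20, 30)) = 36.2491
d((5, -3), (9, -3)) = 4.0 <-- minimum
d((5, -3), (-8, -23)) = 23.8537
d((5, -3), (-20, 27)) = 39.0512
d((5, -3), (-12, 29)) = 36.2353
d((5, -3), (18, 23)) = 29.0689
d((20, 30), (9, -3)) = 34.7851
d((20, 30), (-8, -23)) = 59.9416
d((20, 30), (-20, 27)) = 40.1123
d((20, 30), (-12, 29)) = 32.0156
d((20, 30), (18, 23)) = 7.2801
d((9, -3), (-8, -23)) = 26.2488
d((9, -3), (-20, 27)) = 41.7253
d((9, -3), (-12, 29)) = 38.2753
d((9, -3), (18, 23)) = 27.5136
d((-8, -23), (-20, 27)) = 51.4198
d((-8, -23), (-12, 29)) = 52.1536
d((-8, -23), (18, 23)) = 52.8394
d((-20, 27), (-12, 29)) = 8.2462
d((-20, 27), (18, 23)) = 38.2099
d((-12, 29), (18, 23)) = 30.5941

Closest pair: (5, -3) and (9, -3) with distance 4.0

The closest pair is (5, -3) and (9, -3) with Euclidean distance 4.0. For 7 points, brute-force pairwise comparison is shown above. For large n, the divide-and-conquer algorithm (sort by x, recurse on halves, check the dividing strip) achieves O(n log n).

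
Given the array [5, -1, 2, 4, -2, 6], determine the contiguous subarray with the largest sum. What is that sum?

Using Kadane's algorithm on [5, -1, 2, 4, -2, 6]:

Scanning through the array:
Position 1 (value -1): max_ending_here = 4, max_so_far = 5
Position 2 (value 2): max_ending_here = 6, max_so_far = 6
Position 3 (value 4): max_ending_here = 10, max_so_far = 10
Position 4 (value -2): max_ending_here = 8, max_so_far = 10
Position 5 (value 6): max_ending_here = 14, max_so_far = 14

Maximum subarray: [5, -1, 2, 4, -2, 6]
Maximum sum: 14

The maximum subarray is [5, -1, 2, 4, -2, 6] with sum 14. This subarray runs from index 0 to index 5.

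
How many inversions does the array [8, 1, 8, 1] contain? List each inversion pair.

Finding inversions in [8, 1, 8, 1]:

(0, 1): arr[0]=8 > arr[1]=1
(0, 3): arr[0]=8 > arr[3]=1
(2, 3): arr[2]=8 > arr[3]=1

Total inversions: 3

The array has 3 inversion(s): (0,1), (0,3), (2,3). Each pair (i,j) satisfies i < j and arr[i] > arr[j].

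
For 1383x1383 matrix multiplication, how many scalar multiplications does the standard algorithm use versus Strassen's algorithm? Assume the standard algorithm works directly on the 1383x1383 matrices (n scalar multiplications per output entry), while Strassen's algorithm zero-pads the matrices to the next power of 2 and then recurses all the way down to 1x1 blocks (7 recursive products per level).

Matrix multiplication for 1383x1383 matrices:

Strassen's algorithm requires power-of-2 dimensions. Pad 1383x1383 to 2048x2048 (next power of 2).

Standard algorithm: 1383^3 = 2645248887 multiplications
Strassen's algorithm: 7^(log2(2048)) = 7^11 = 1977326743 multiplications
Savings: 2645248887 - 1977326743 = 667922144 multiplications

Standard: 2645248887 multiplications (1383^3). Strassen: 1977326743 multiplications (7^11, after padding to 2048x2048). Strassen reduces 8 recursive multiplications to 7 at each level.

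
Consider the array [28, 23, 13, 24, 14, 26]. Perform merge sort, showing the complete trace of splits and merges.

Merge sort trace:

Split: [28, 23, 13, 24, 14, 26] -> [28, 23, 13] and [24, 14, 26]
  Split: [28, 23, 13] -> [28] and [23, 13]
    Split: [23, 13] -> [23] and [13]
    Merge: [23] + [13] -> [13, 23]
  Merge: [28] + [13, 23] -> [13, 23, 28]
  Split: [24, 14, 26] -> [24] and [14, 26]
    Split: [14, 26] -> [14] and [26]
    Merge: [14] + [26] -> [14, 26]
  Merge: [24] + [14, 26] -> [14, 24, 26]
Merge: [13, 23, 28] + [14, 24, 26] -> [13, 14, 23, 24, 26, 28]

Final sorted array: [13, 14, 23, 24, 26, 28]

The merge sort proceeds by recursively splitting the array and merging sorted halves.
After all merges, the sorted array is [13, 14, 23, 24, 26, 28].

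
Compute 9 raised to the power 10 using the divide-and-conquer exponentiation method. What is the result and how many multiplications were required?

Computing 9^10 by squaring (build up from 9^1; each line after the first costs one multiplication):

9^1 = 9
9^2 = (9^1)^2 = 9^2 = 81
9^4 = (9^2)^2 = 81^2 = 6561
9^5 = 9 * 9^4 = 9 * 6561 = 59049
9^10 = (9^5)^2 = 59049^2 = 3486784401

Result: 3486784401
Multiplications needed: 4 (4 lines after 9^1)

9^10 = 3486784401. Using exponentiation by squaring, this requires 4 multiplications. The key idea: if the exponent is even, square the half-power; if odd, multiply by the base once.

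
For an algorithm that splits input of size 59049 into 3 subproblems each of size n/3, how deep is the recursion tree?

For divide and conquer with division factor 3:

Problem sizes at each level:
Level 0: 59049
Level 1: 19683
Level 2: 6561
Level 3: 2187
Level 4: 729
Level 5: 243
Level 6: 81
Level 7: 27
Level 8: 9
Level 9: 3
Level 10: 1

The root is level 0 and the size-1 base case is level 10 (the tree spans levels 0 through 10, i.e. 11 levels counting the root), so the depth is the number of divisions: log_3(59049) = 10

The recursion tree depth is log_3(59049) = 10. At each level, the problem size is divided by 3, so it takes 10 divisions to reduce to a base case of size 1. The algorithm makes 3 recursive calls at each level.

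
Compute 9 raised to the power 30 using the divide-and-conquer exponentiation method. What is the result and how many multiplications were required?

Computing 9^30 by squaring (build up from 9^1; each line after the first costs one multiplication):

9^1 = 9
9^2 = (9^1)^2 = 9^2 = 81
9^3 = 9 * 9^2 = 9 * 81 = 729
9^6 = (9^3)^2 = 729^2 = 531441
9^7 = 9 * 9^6 = 9 * 531441 = 4782969
9^14 = (9^7)^2 = 4782969^2 = 22876792454961
9^15 = 9 * 9^14 = 9 * 22876792454961 = 205891132094649
9^30 = (9^15)^2 = 205891132094649^2 = 42391158275216203514294433201

Result: 42391158275216203514294433201
Multiplications needed: 7 (7 lines after 9^1)

9^30 = 42391158275216203514294433201. Using exponentiation by squaring, this requires 7 multiplications. The key idea: if the exponent is even, square the half-power; if odd, multiply by the base once.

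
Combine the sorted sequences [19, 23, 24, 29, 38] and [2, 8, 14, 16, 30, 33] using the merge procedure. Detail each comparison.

Merging process:

Compare 19 vs 2: take 2 from right. Merged: [2]
Compare 19 vs 8: take 8 from right. Merged: [2, 8]
Compare 19 vs 14: take 14 from right. Merged: [2, 8, 14]
Compare 19 vs 16: take 16 from right. Merged: [2, 8, 14, 16]
Compare 19 vs 30: take 19 from left. Merged: [2, 8, 14, 16, 19]
Compare 23 vs 30: take 23 from left. Merged: [2, 8, 14, 16, 19, 23]
Compare 24 vs 30: take 24 from left. Merged: [2, 8, 14, 16, 19, 23, 24]
Compare 29 vs 30: take 29 from left. Merged: [2, 8, 14, 16, 19, 23, 24, 29]
Compare 38 vs 30: take 30 from right. Merged: [2, 8, 14, 16, 19, 23, 24, 29, 30]
Compare 38 vs 33: take 33 from right. Merged: [2, 8, 14, 16, 19, 23, 24, 29, 30, 33]
Append remaining from left: [38]. Merged: [2, 8, 14, 16, 19, 23, 24, 29, 30, 33, 38]

Final merged array: [2, 8, 14, 16, 19, 23, 24, 29, 30, 33, 38]
Total comparisons: 10

The merged array is [2, 8, 14, 16, 19, 23, 24, 29, 30, 33, 38], requiring 10 comparisons. The merge step runs in O(n) time where n is the total number of elements.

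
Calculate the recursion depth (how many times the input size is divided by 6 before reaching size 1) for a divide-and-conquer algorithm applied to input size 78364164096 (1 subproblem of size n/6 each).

For divide and conquer with division factor 6:

Problem sizes at each level:
Level 0: 78364164096
Level 1: 13060694016
Level 2: 2176782336
Level 3: 362797056
Level 4: 60466176
Level 5: 10077696
Level 6: 1679616
Level 7: 279936
Level 8: 46656
Level 9: 7776
Level 10: 1296
Level 11: 216
Level 12: 36
Level 13: 6
Level 14: 1

The root is level 0 and the size-1 base case is level 14 (the tree spans levels 0 through 14, i.e. 15 levels counting the root), so the depth is the number of divisions: log_6(78364164096) = 14

The recursion tree depth is log_6(78364164096) = 14. At each level, the problem size is divided by 6, so it takes 14 divisions to reduce to a base case of size 1. The algorithm makes 1 recursive call at each level.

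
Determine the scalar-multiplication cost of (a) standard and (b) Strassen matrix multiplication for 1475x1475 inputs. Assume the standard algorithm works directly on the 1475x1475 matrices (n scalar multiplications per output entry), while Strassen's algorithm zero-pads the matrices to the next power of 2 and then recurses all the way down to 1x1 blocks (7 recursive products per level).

Matrix multiplication for 1475x1475 matrices:

Strassen's algorithm requires power-of-2 dimensions. Pad 1475x1475 to 2048x2048 (next power of 2).

Standard algorithm: 1475^3 = 3209046875 multiplications
Strassen's algorithm: 7^(log2(2048)) = 7^11 = 1977326743 multiplications
Savings: 3209046875 - 1977326743 = 1231720132 multiplications

Standard: 3209046875 multiplications (1475^3). Strassen: 1977326743 multiplications (7^11, after padding to 2048x2048). Strassen reduces 8 recursive multiplications to 7 at each level.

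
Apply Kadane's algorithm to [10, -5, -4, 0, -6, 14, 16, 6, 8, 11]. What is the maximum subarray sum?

Using Kadane's algorithm on [10, -5, -4, 0, -6, 14, 16, 6, 8, 11]:

Scanning through the array:
Position 1 (value -5): max_ending_here = 5, max_so_far = 10
Position 2 (value -4): max_ending_here = 1, max_so_far = 10
Position 3 (value 0): max_ending_here = 1, max_so_far = 10
Position 4 (value -6): max_ending_here = -5, max_so_far = 10
Position 5 (value 14): max_ending_here = 14, max_so_far = 14
Position 6 (value 16): max_ending_here = 30, max_so_far = 30
Position 7 (value 6): max_ending_here = 36, max_so_far = 36
Position 8 (value 8): max_ending_here = 44, max_so_far = 44
Position 9 (value 11): max_ending_here = 55, max_so_far = 55

Maximum subarray: [14, 16, 6, 8, 11]
Maximum sum: 55

The maximum subarray is [14, 16, 6, 8, 11] with sum 55. This subarray runs from index 5 to index 9.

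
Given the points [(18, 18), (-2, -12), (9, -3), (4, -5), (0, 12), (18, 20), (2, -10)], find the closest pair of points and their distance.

Computing all pairwise distances among 7 points:

d((18, 18), (-2, -12)) = 36.0555
d((18, 18), (9, -3)) = 22.8473
d((18, 18), (4, -5)) = 26.9258
d((18, 18), (0, 12)) = 18.9737
d((18, 18), (18, 20)) = 2.0 <-- minimum
d((18, 18), (2, -10)) = 32.249
d((-2, -12), (9, -3)) = 14.2127
d((-2, -12), (4, -5)) = 9.2195
d((-2, -12), (0, 12)) = 24.0832
d((-2, -12), (18, 20)) = 37.7359
d((-2, -12), (2, -10)) = 4.4721
d((9, -3), (4, -5)) = 5.3852
d((9, -3), (0, 12)) = 17.4929
d((9, -3), (18, 20)) = 24.6982
d((9, -3), (2, -10)) = 9.8995
d((4, -5), (0, 12)) = 17.4642
d((4, -5), (18, 20)) = 28.6531
d((4, -5), (2, -10)) = 5.3852
d((0, 12), (18, 20)) = 19.6977
d((0, 12), (2, -10)) = 22.0907
d((18, 20), (2, -10)) = 34.0

Closest pair: (18, 18) and (18, 20) with distance 2.0

The closest pair is (18, 18) and (18, 20) with Euclidean distance 2.0. For 7 points, brute-force pairwise comparison is shown above. For large n, the divide-and-conquer algorithm (sort by x, recurse on halves, check the dividing strip) achieves O(n log n).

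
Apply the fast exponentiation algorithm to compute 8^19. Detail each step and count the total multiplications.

Computing 8^19 by squaring (build up from 8^1; each line after the first costs one multiplication):

8^1 = 8
8^2 = (8^1)^2 = 8^2 = 64
8^4 = (8^2)^2 = 64^2 = 4096
8^8 = (8^4)^2 = 4096^2 = 16777216
8^9 = 8 * 8^8 = 8 * 16777216 = 134217728
8^18 = (8^9)^2 = 134217728^2 = 18014398509481984
8^19 = 8 * 8^18 = 8 * 18014398509481984 = 144115188075855872

Result: 144115188075855872
Multiplications needed: 6 (6 lines after 8^1)

8^19 = 144115188075855872. Using exponentiation by squaring, this requires 6 multiplications. The key idea: if the exponent is even, square the half-power; if odd, multiply by the base once.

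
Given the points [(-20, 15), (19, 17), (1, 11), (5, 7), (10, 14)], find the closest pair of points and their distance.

Computing all pairwise distances among 5 points:

d((-20, 15), (19, 17)) = 39.0512
d((-20, 15), (1, 11)) = 21.3776
d((-20, 15), (5, 7)) = 26.2488
d((-20, 15), (10, 14)) = 30.0167
d((19, 17), (1, 11)) = 18.9737
d((19, 17), (5, 7)) = 17.2047
d((19, 17), (10, 14)) = 9.4868
d((1, 11), (5, 7)) = 5.6569 <-- minimum
d((1, 11), (10, 14)) = 9.4868
d((5, 7), (10, 14)) = 8.6023

Closest pair: (1, 11) and (5, 7) with distance 5.6569

The closest pair is (1, 11) and (5, 7) with Euclidean distance 5.6569. For 5 points, brute-force pairwise comparison is shown above. For large n, the divide-and-conquer algorithm (sort by x, recurse on halves, check the dividing strip) achieves O(n log n).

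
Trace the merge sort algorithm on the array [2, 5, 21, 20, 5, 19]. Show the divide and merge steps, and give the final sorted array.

Merge sort trace:

Split: [2, 5, 21, 20, 5, 19] -> [2, 5, 21] and [20, 5, 19]
  Split: [2, 5, 21] -> [2] and [5, 21]
    Split: [5, 21] -> [5] and [21]
    Merge: [5] + [21] -> [5, 21]
  Merge: [2] + [5, 21] -> [2, 5, 21]
  Split: [20, 5, 19] -> [20] and [5, 19]
    Split: [5, 19] -> [5] and [19]
    Merge: [5] + [19] -> [5, 19]
  Merge: [20] + [5, 19] -> [5, 19, 20]
Merge: [2, 5, 21] + [5, 19, 20] -> [2, 5, 5, 19, 20, 21]

Final sorted array: [2, 5, 5, 19, 20, 21]

The merge sort proceeds by recursively splitting the array and merging sorted halves.
After all merges, the sorted array is [2, 5, 5, 19, 20, 21].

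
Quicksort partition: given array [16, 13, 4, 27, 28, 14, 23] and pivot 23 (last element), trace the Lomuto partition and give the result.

Lomuto partition with pivot = 23:

Initial array: [16, 13, 4, 27, 28, 14, 23]

arr[0]=16 <= 23: swap with position 0, array becomes [16, 13, 4, 27, 28, 14, 23]
arr[1]=13 <= 23: swap with position 1, array becomes [16, 13, 4, 27, 28, 14, 23]
arr[2]=4 <= 23: swap with position 2, array becomes [16, 13, 4, 27, 28, 14, 23]
arr[3]=27 > 23: no swap
arr[4]=28 > 23: no swap
arr[5]=14 <= 23: swap with position 3, array becomes [16, 13, 4, 14, 28, 27, 23]

Place pivot at position 4: [16, 13, 4, 14, 23, 27, 28]
Pivot position: 4

After partitioning with pivot 23, the array becomes [16, 13, 4, 14, 23, 27, 28]. The pivot is placed at index 4. All elements to the left of the pivot are <= 23, and all elements to the right are > 23.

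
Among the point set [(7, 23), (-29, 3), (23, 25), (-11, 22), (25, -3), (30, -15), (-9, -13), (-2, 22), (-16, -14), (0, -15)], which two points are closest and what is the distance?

Computing all pairwise distances among 10 points:

d((7, 23), (-29, 3)) = 41.1825
d((7, 23), (23, 25)) = 16.1245
d((7, 23), (-11, 22)) = 18.0278
d((7, 23), (25, -3)) = 31.6228
d((7, 23), (30, -15)) = 44.4185
d((7, 23), (-9, -13)) = 39.3954
d((7, 23), (-2, 22)) = 9.0554
d((7, 23), (-16, -14)) = 43.566
d((7, 23), (0, -15)) = 38.6394
d((-29, 3), (23, 25)) = 56.4624
d((-29, 3), (-11, 22)) = 26.1725
d((-29, 3), (25, -3)) = 54.3323
d((-29, 3), (30, -15)) = 61.6847
d((-29, 3), (-9, -13)) = 25.6125
d((-29, 3), (-2, 22)) = 33.0151
d((-29, 3), (-16, -14)) = 21.4009
d((-29, 3), (0, -15)) = 34.1321
d((23, 25), (-11, 22)) = 34.1321
d((23, 25), (25, -3)) = 28.0713
d((23, 25), (30, -15)) = 40.6079
d((23, 25), (-9, -13)) = 49.679
d((23, 25), (-2, 22)) = 25.1794
d((23, 25), (-16, -14)) = 55.1543
d((23, 25), (0, -15)) = 46.1411
d((-11, 22), (25, -3)) = 43.8292
d((-11, 22), (30, -15)) = 55.2268
d((-11, 22), (-9, -13)) = 35.0571
d((-11, 22), (-2, 22)) = 9.0
d((-11, 22), (-16, -14)) = 36.3456
d((-11, 22), (0, -15)) = 38.6005
d((25, -3), (30, -15)) = 13.0
d((25, -3), (-9, -13)) = 35.4401
d((25, -3), (-2, 22)) = 36.7967
d((25, -3), (-16, -14)) = 42.45
d((25, -3), (0, -15)) = 27.7308
d((30, -15), (-9, -13)) = 39.0512
d((30, -15), (-2, 22)) = 48.9183
d((30, -15), (-16, -14)) = 46.0109
d((30, -15), (0, -15)) = 30.0
d((-9, -13), (-2, 22)) = 35.6931
d((-9, -13), (-16, -14)) = 7.0711 <-- minimum
d((-9, -13), (0, -15)) = 9.2195
d((-2, 22), (-16, -14)) = 38.6264
d((-2, 22), (0, -15)) = 37.054
d((-16, -14), (0, -15)) = 16.0312

Closest pair: (-9, -13) and (-16, -14) with distance 7.0711

The closest pair is (-9, -13) and (-16, -14) with Euclidean distance 7.0711. For 10 points, brute-force pairwise comparison is shown above. For large n, the divide-and-conquer algorithm (sort by x, recurse on halves, check the dividing strip) achieves O(n log n).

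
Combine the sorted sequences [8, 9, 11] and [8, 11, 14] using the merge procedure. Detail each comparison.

Merging process:

Compare 8 vs 8: take 8 from left. Merged: [8]
Compare 9 vs 8: take 8 from right. Merged: [8, 8]
Compare 9 vs 11: take 9 from left. Merged: [8, 8, 9]
Compare 11 vs 11: take 11 from left. Merged: [8, 8, 9, 11]
Append remaining from right: [11, 14]. Merged: [8, 8, 9, 11, 11, 14]

Final merged array: [8, 8, 9, 11, 11, 14]
Total comparisons: 4

The merged array is [8, 8, 9, 11, 11, 14], requiring 4 comparisons. The merge step runs in O(n) time where n is the total number of elements.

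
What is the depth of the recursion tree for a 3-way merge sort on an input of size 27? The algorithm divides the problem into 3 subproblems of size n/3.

For divide and conquer with division factor 3:

Problem sizes at each level:
Level 0: 27
Level 1: 9
Level 2: 3
Level 3: 1

The root is level 0 and the size-1 base case is level 3 (the tree spans levels 0 through 3, i.e. 4 levels counting the root), so the depth is the number of divisions: log_3(27) = 3

The recursion tree depth is log_3(27) = 3. At each level, the problem size is divided by 3, so it takes 3 divisions to reduce to a base case of size 1. The algorithm makes 3 recursive calls at each level.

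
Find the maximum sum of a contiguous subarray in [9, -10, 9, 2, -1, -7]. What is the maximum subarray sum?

Using Kadane's algorithm on [9, -10, 9, 2, -1, -7]:

Scanning through the array:
Position 1 (value -10): max_ending_here = -1, max_so_far = 9
Position 2 (value 9): max_ending_here = 9, max_so_far = 9
Position 3 (value 2): max_ending_here = 11, max_so_far = 11
Position 4 (value -1): max_ending_here = 10, max_so_far = 11
Position 5 (value -7): max_ending_here = 3, max_so_far = 11

Maximum subarray: [9, 2]
Maximum sum: 11

The maximum subarray is [9, 2] with sum 11. This subarray runs from index 2 to index 3.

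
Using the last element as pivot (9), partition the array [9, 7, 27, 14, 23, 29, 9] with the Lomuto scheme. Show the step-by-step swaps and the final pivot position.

Lomuto partition with pivot = 9:

Initial array: [9, 7, 27, 14, 23, 29, 9]

arr[0]=9 <= 9: swap with position 0, array becomes [9, 7, 27, 14, 23, 29, 9]
arr[1]=7 <= 9: swap with position 1, array becomes [9, 7, 27, 14, 23, 29, 9]
arr[2]=27 > 9: no swap
arr[3]=14 > 9: no swap
arr[4]=23 > 9: no swap
arr[5]=29 > 9: no swap

Place pivot at position 2: [9, 7, 9, 14, 23, 29, 27]
Pivot position: 2

After partitioning with pivot 9, the array becomes [9, 7, 9, 14, 23, 29, 27]. The pivot is placed at index 2. All elements to the left of the pivot are <= 9, and all elements to the right are > 9.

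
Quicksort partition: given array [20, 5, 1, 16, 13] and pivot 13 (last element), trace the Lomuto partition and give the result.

Lomuto partition with pivot = 13:

Initial array: [20, 5, 1, 16, 13]

arr[0]=20 > 13: no swap
arr[1]=5 <= 13: swap with position 0, array becomes [5, 20, 1, 16, 13]
arr[2]=1 <= 13: swap with position 1, array becomes [5, 1, 20, 16, 13]
arr[3]=16 > 13: no swap

Place pivot at position 2: [5, 1, 13, 16, 20]
Pivot position: 2

After partitioning with pivot 13, the array becomes [5, 1, 13, 16, 20]. The pivot is placed at index 2. All elements to the left of the pivot are <= 13, and all elements to the right are > 13.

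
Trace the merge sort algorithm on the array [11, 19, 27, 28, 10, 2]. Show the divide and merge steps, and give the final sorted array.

Merge sort trace:

Split: [11, 19, 27, 28, 10, 2] -> [11, 19, 27] and [28, 10, 2]
  Split: [11, 19, 27] -> [11] and [19, 27]
    Split: [19, 27] -> [19] and [27]
    Merge: [19] + [27] -> [19, 27]
  Merge: [11] + [19, 27] -> [11, 19, 27]
  Split: [28, 10, 2] -> [28] and [10, 2]
    Split: [10, 2] -> [10] and [2]
    Merge: [10] + [2] -> [2, 10]
  Merge: [28] + [2, 10] -> [2, 10, 28]
Merge: [11, 19, 27] + [2, 10, 28] -> [2, 10, 11, 19, 27, 28]

Final sorted array: [2, 10, 11, 19, 27, 28]

The merge sort proceeds by recursively splitting the array and merging sorted halves.
After all merges, the sorted array is [2, 10, 11, 19, 27, 28].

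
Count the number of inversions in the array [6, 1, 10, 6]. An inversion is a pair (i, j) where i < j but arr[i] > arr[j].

Finding inversions in [6, 1, 10, 6]:

(0, 1): arr[0]=6 > arr[1]=1
(2, 3): arr[2]=10 > arr[3]=6

Total inversions: 2

The array has 2 inversion(s): (0,1), (2,3). Each pair (i,j) satisfies i < j and arr[i] > arr[j].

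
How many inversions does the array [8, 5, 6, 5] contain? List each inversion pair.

Finding inversions in [8, 5, 6, 5]:

(0, 1): arr[0]=8 > arr[1]=5
(0, 2): arr[0]=8 > arr[2]=6
(0, 3): arr[0]=8 > arr[3]=5
(2, 3): arr[2]=6 > arr[3]=5

Total inversions: 4

The array has 4 inversion(s): (0,1), (0,2), (0,3), (2,3). Each pair (i,j) satisfies i < j and arr[i] > arr[j].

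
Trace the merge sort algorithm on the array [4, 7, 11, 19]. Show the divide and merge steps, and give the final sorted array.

Merge sort trace:

Split: [4, 7, 11, 19] -> [4, 7] and [11, 19]
  Split: [4, 7] -> [4] and [7]
  Merge: [4] + [7] -> [4, 7]
  Split: [11, 19] -> [11] and [19]
  Merge: [11] + [19] -> [11, 19]
Merge: [4, 7] + [11, 19] -> [4, 7, 11, 19]

Final sorted array: [4, 7, 11, 19]

The merge sort proceeds by recursively splitting the array and merging sorted halves.
After all merges, the sorted array is [4, 7, 11, 19].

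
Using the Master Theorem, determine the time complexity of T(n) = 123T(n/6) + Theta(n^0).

Master Theorem for T(n) = 123T(n/6) + O(n^0):

a = 123, b = 6, c = 0
log_b(a) = log_6(123) = 2.6857

Case 1: c = 0 < log_6(123) = 2.6857
T(n) = O(n^(log_6 123))

For T(n) = 123T(n/6) + O(n^0): log_6(123) = 2.6857. This is Case 1 of the Master Theorem (c < log_b(a), work dominated by leaves), giving O(n^(log_6 123)).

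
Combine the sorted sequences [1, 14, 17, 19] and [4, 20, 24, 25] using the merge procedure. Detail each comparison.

Merging process:

Compare 1 vs 4: take 1 from left. Merged: [1]
Compare 14 vs 4: take 4 from right. Merged: [1, 4]
Compare 14 vs 20: take 14 from left. Merged: [1, 4, 14]
Compare 17 vs 20: take 17 from left. Merged: [1, 4, 14, 17]
Compare 19 vs 20: take 19 from left. Merged: [1, 4, 14, 17, 19]
Append remaining from right: [20, 24, 25]. Merged: [1, 4, 14, 17, 19, 20, 24, 25]

Final merged array: [1, 4, 14, 17, 19, 20, 24, 25]
Total comparisons: 5

The merged array is [1, 4, 14, 17, 19, 20, 24, 25], requiring 5 comparisons. The merge step runs in O(n) time where n is the total number of elements.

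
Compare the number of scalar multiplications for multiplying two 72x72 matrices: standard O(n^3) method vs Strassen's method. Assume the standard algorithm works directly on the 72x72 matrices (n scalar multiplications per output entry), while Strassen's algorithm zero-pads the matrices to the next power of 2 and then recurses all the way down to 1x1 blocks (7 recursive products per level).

Matrix multiplication for 72x72 matrices:

Strassen's algorithm requires power-of-2 dimensions. Pad 72x72 to 128x128 (next power of 2).

Standard algorithm: 72^3 = 373248 multiplications
Strassen's algorithm: 7^(log2(128)) = 7^7 = 823543 multiplications
Difference: 373248 - 823543 = -450295 (Strassen uses MORE here due to padding overhead — for small or just-over-power-of-2 n, padding can outweigh the per-level savings)

Standard: 373248 multiplications (72^3). Strassen: 823543 multiplications (7^7, after padding to 128x128). Strassen reduces 8 recursive multiplications to 7 at each level.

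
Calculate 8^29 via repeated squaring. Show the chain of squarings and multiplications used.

Computing 8^29 by squaring (build up from 8^1; each line after the first costs one multiplication):

8^1 = 8
8^2 = (8^1)^2 = 8^2 = 64
8^3 = 8 * 8^2 = 8 * 64 = 512
8^6 = (8^3)^2 = 512^2 = 262144
8^7 = 8 * 8^6 = 8 * 262144 = 2097152
8^14 = (8^7)^2 = 2097152^2 = 4398046511104
8^28 = (8^14)^2 = 4398046511104^2 = 19342813113834066795298816
8^29 = 8 * 8^28 = 8 * 19342813113834066795298816 = 154742504910672534362390528

Result: 154742504910672534362390528
Multiplications needed: 7 (7 lines after 8^1)

8^29 = 154742504910672534362390528. Using exponentiation by squaring, this requires 7 multiplications. The key idea: if the exponent is even, square the half-power; if odd, multiply by the base once.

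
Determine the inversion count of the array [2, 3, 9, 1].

Finding inversions in [2, 3, 9, 1]:

(0, 3): arr[0]=2 > arr[3]=1
(1, 3): arr[1]=3 > arr[3]=1
(2, 3): arr[2]=9 > arr[3]=1

Total inversions: 3

The array has 3 inversion(s): (0,3), (1,3), (2,3). Each pair (i,j) satisfies i < j and arr[i] > arr[j].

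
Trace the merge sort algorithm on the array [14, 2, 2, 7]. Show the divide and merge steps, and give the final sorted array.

Merge sort trace:

Split: [14, 2, 2, 7] -> [14, 2] and [2, 7]
  Split: [14, 2] -> [14] and [2]
  Merge: [14] + [2] -> [2, 14]
  Split: [2, 7] -> [2] and [7]
  Merge: [2] + [7] -> [2, 7]
Merge: [2, 14] + [2, 7] -> [2, 2, 7, 14]

Final sorted array: [2, 2, 7, 14]

The merge sort proceeds by recursively splitting the array and merging sorted halves.
After all merges, the sorted array is [2, 2, 7, 14].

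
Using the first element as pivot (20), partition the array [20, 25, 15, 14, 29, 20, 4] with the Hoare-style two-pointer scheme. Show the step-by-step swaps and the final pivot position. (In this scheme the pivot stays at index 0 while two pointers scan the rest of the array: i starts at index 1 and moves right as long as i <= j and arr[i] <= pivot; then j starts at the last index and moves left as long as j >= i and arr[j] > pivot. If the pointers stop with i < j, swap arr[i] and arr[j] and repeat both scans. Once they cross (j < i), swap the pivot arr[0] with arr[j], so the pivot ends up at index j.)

Hoare-style two-pointer partition with pivot = 20:

Initial array: [20, 25, 15, 14, 29, 20, 4]

Pointers start at i = 1, j = 6.
i stops at index 1 (arr[1]=25 > 20), j stops at index 6 (arr[6]=4 <= 20): swap arr[1] and arr[6], array becomes [20, 4, 15, 14, 29, 20, 25]
i stops at index 4 (arr[4]=29 > 20), j stops at index 5 (arr[5]=20 <= 20): swap arr[4] and arr[5], array becomes [20, 4, 15, 14, 20, 29, 25]
i ends at 5, j ends at 4: the pointers have crossed (j < i), so scanning stops.

Swap pivot arr[0] with arr[4] to place pivot at position 4: [20, 4, 15, 14, 20, 29, 25]
Pivot position: 4

After partitioning with pivot 20, the array becomes [20, 4, 15, 14, 20, 29, 25]. The pivot is placed at index 4. All elements to the left of the pivot are <= 20, and all elements to the right are > 20.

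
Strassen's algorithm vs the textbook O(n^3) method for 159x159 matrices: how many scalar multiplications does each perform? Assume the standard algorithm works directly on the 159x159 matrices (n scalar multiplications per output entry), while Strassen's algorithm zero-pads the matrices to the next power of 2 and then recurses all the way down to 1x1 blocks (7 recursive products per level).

Matrix multiplication for 159x159 matrices:

Strassen's algorithm requires power-of-2 dimensions. Pad 159x159 to 256x256 (next power of 2).

Standard algorithm: 159^3 = 4019679 multiplications
Strassen's algorithm: 7^(log2(256)) = 7^8 = 5764801 multiplications
Difference: 4019679 - 5764801 = -1745122 (Strassen uses MORE here due to padding overhead — for small or just-over-power-of-2 n, padding can outweigh the per-level savings)

Standard: 4019679 multiplications (159^3). Strassen: 5764801 multiplications (7^8, after padding to 256x256). Strassen reduces 8 recursive multiplications to 7 at each level.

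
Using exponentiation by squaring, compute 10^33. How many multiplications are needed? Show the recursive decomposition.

Computing 10^33 by squaring (build up from 10^1; each line after the first costs one multiplication):

10^1 = 10
10^2 = (10^1)^2 = 10^2 = 100
10^4 = (10^2)^2 = 100^2 = 10000
10^8 = (10^4)^2 = 10000^2 = 100000000
10^16 = (10^8)^2 = 100000000^2 = 10000000000000000
10^32 = (10^16)^2 = 10000000000000000^2 = 100000000000000000000000000000000
10^33 = 10 * 10^32 = 10 * 100000000000000000000000000000000 = 1000000000000000000000000000000000

Result: 1000000000000000000000000000000000
Multiplications needed: 6 (6 lines after 10^1)

10^33 = 1000000000000000000000000000000000. Using exponentiation by squaring, this requires 6 multiplications. The key idea: if the exponent is even, square the half-power; if odd, multiply by the base once.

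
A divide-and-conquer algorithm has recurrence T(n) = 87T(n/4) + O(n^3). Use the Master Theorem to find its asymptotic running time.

Master Theorem for T(n) = 87T(n/4) + O(n^3):

a = 87, b = 4, c = 3
log_b(a) = log_4(87) = 3.2215

Case 1: c = 3 < log_4(87) = 3.2215
T(n) = O(n^(log_4 87))

For T(n) = 87T(n/4) + O(n^3): log_4(87) = 3.2215. This is Case 1 of the Master Theorem (c < log_b(a), work dominated by leaves), giving O(n^(log_4 87)).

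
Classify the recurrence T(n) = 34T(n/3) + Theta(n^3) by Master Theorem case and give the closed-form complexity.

Master Theorem for T(n) = 34T(n/3) + O(n^3):

a = 34, b = 3, c = 3
log_b(a) = log_3(34) = 3.2098

Case 1: c = 3 < log_3(34) = 3.2098
T(n) = O(n^(log_3 34))

For T(n) = 34T(n/3) + O(n^3): log_3(34) = 3.2098. This is Case 1 of the Master Theorem (c < log_b(a), work dominated by leaves), giving O(n^(log_3 34)).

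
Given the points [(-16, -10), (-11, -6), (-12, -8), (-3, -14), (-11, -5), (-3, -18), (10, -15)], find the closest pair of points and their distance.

Computing all pairwise distances among 7 points:

d((-16, -10), (-11, -6)) = 6.4031
d((-16, -10), (-12, -8)) = 4.4721
d((-16, -10), (-3, -14)) = 13.6015
d((-16, -10), (-11, -5)) = 7.0711
d((-16, -10), (-3, -18)) = 15.2643
d((-16, -10), (10, -15)) = 26.4764
d((-11, -6), (-12, -8)) = 2.2361
d((-11, -6), (-3, -14)) = 11.3137
d((-11, -6), (-11, -5)) = 1.0 <-- minimum
d((-11, -6), (-3, -18)) = 14.4222
d((-11, -6), (10, -15)) = 22.8473
d((-12, -8), (-3, -14)) = 10.8167
d((-12, -8), (-11, -5)) = 3.1623
d((-12, -8), (-3, -18)) = 13.4536
d((-12, -8), (10, -15)) = 23.0868
d((-3, -14), (-11, -5)) = 12.0416
d((-3, -14), (-3, -18)) = 4.0
d((-3, -14), (10, -15)) = 13.0384
d((-11, -5), (-3, -18)) = 15.2643
d((-11, -5), (10, -15)) = 23.2594
d((-3, -18), (10, -15)) = 13.3417

Closest pair: (-11, -6) and (-11, -5) with distance 1.0

The closest pair is (-11, -6) and (-11, -5) with Euclidean distance 1.0. For 7 points, brute-force pairwise comparison is shown above. For large n, the divide-and-conquer algorithm (sort by x, recurse on halves, check the dividing strip) achieves O(n log n).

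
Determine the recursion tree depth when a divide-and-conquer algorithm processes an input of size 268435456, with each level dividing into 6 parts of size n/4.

For divide and conquer with division factor 4:

Problem sizes at each level:
Level 0: 268435456
Level 1: 67108864
Level 2: 16777216
Level 3: 4194304
Level 4: 1048576
Level 5: 262144
Level 6: 65536
Level 7: 16384
Level 8: 4096
Level 9: 1024
Level 10: 256
Level 11: 64
Level 12: 16
Level 13: 4
Level 14: 1

The root is level 0 and the size-1 base case is level 14 (the tree spans levels 0 through 14, i.e. 15 levels counting the root), so the depth is the number of divisions: log_4(268435456) = 14

The recursion tree depth is log_4(268435456) = 14. At each level, the problem size is divided by 4, so it takes 14 divisions to reduce to a base case of size 1. The algorithm makes 6 recursive calls at each level.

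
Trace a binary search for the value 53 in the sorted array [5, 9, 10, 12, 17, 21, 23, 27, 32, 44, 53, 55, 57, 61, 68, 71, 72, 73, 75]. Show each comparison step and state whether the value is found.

Binary search for 53 in [5, 9, 10, 12, 17, 21, 23, 27, 32, 44, 53, 55, 57, 61, 68, 71, 72, 73, 75]:

lo=0, hi=18, mid=9, arr[mid]=44 -> 44 < 53, search right half
lo=10, hi=18, mid=14, arr[mid]=68 -> 68 > 53, search left half
lo=10, hi=13, mid=11, arr[mid]=55 -> 55 > 53, search left half
lo=10, hi=10, mid=10, arr[mid]=53 -> Found target at index 10!

Binary search finds 53 at index 10 after 4 comparisons. The search repeatedly halves the search space by comparing with the middle element.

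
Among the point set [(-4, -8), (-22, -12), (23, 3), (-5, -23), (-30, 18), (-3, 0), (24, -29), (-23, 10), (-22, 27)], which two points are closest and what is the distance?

Computing all pairwise distances among 9 points:

d((-4, -8), (-22, -12)) = 18.4391
d((-4, -8), (23, 3)) = 29.1548
d((-4, -8), (-5, -23)) = 15.0333
d((-4, -8), (-30, 18)) = 36.7696
d((-4, -8), (-3, 0)) = 8.0623 <-- minimum
d((-4, -8), (24, -29)) = 35.0
d((-4, -8), (-23, 10)) = 26.1725
d((-4, -8), (-22, 27)) = 39.3573
d((-22, -12), (23, 3)) = 47.4342
d((-22, -12), (-5, -23)) = 20.2485
d((-22, -12), (-30, 18)) = 31.0483
d((-22, -12), (-3, 0)) = 22.4722
d((-22, -12), (24, -29)) = 49.0408
d((-22, -12), (-23, 10)) = 22.0227
d((-22, -12), (-22, 27)) = 39.0
d((23, 3), (-5, -23)) = 38.2099
d((23, 3), (-30, 18)) = 55.0818
d((23, 3), (-3, 0)) = 26.1725
d((23, 3), (24, -29)) = 32.0156
d((23, 3), (-23, 10)) = 46.5296
d((23, 3), (-22, 27)) = 51.0
d((-5, -23), (-30, 18)) = 48.0208
d((-5, -23), (-3, 0)) = 23.0868
d((-5, -23), (24, -29)) = 29.6142
d((-5, -23), (-23, 10)) = 37.5899
d((-5, -23), (-22, 27)) = 52.811
d((-30, 18), (-3, 0)) = 32.45
d((-30, 18), (24, -29)) = 71.5891
d((-30, 18), (-23, 10)) = 10.6301
d((-30, 18), (-22, 27)) = 12.0416
d((-3, 0), (24, -29)) = 39.6232
d((-3, 0), (-23, 10)) = 22.3607
d((-3, 0), (-22, 27)) = 33.0151
d((24, -29), (-23, 10)) = 61.0737
d((24, -29), (-22, 27)) = 72.4707
d((-23, 10), (-22, 27)) = 17.0294

Closest pair: (-4, -8) and (-3, 0) with distance 8.0623

The closest pair is (-4, -8) and (-3, 0) with Euclidean distance 8.0623. For 9 points, brute-force pairwise comparison is shown above. For large n, the divide-and-conquer algorithm (sort by x, recurse on halves, check the dividing strip) achieves O(n log n).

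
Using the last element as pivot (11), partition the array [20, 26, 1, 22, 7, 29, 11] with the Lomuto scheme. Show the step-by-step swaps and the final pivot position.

Lomuto partition with pivot = 11:

Initial array: [20, 26, 1, 22, 7, 29, 11]

arr[0]=20 > 11: no swap
arr[1]=26 > 11: no swap
arr[2]=1 <= 11: swap with position 0, array becomes [1, 26, 20, 22, 7, 29, 11]
arr[3]=22 > 11: no swap
arr[4]=7 <= 11: swap with position 1, array becomes [1, 7, 20, 22, 26, 29, 11]
arr[5]=29 > 11: no swap

Place pivot at position 2: [1, 7, 11, 22, 26, 29, 20]
Pivot position: 2

After partitioning with pivot 11, the array becomes [1, 7, 11, 22, 26, 29, 20]. The pivot is placed at index 2. All elements to the left of the pivot are <= 11, and all elements to the right are > 11.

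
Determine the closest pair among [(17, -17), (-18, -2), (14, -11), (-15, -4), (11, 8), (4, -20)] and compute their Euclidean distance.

Computing all pairwise distances among 6 points:

d((17, -17), (-18, -2)) = 38.0789
d((17, -17), (14, -11)) = 6.7082
d((17, -17), (-15, -4)) = 34.5398
d((17, -17), (11, 8)) = 25.7099
d((17, -17), (4, -20)) = 13.3417
d((-18, -2), (14, -11)) = 33.2415
d((-18, -2), (-15, -4)) = 3.6056 <-- minimum
d((-18, -2), (11, 8)) = 30.6757
d((-18, -2), (4, -20)) = 28.4253
d((14, -11), (-15, -4)) = 29.8329
d((14, -11), (11, 8)) = 19.2354
d((14, -11), (4, -20)) = 13.4536
d((-15, -4), (11, 8)) = 28.6356
d((-15, -4), (4, -20)) = 24.8395
d((11, 8), (4, -20)) = 28.8617

Closest pair: (-18, -2) and (-15, -4) with distance 3.6056

The closest pair is (-18, -2) and (-15, -4) with Euclidean distance 3.6056. For 6 points, brute-force pairwise comparison is shown above. For large n, the divide-and-conquer algorithm (sort by x, recurse on halves, check the dividing strip) achieves O(n log n).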